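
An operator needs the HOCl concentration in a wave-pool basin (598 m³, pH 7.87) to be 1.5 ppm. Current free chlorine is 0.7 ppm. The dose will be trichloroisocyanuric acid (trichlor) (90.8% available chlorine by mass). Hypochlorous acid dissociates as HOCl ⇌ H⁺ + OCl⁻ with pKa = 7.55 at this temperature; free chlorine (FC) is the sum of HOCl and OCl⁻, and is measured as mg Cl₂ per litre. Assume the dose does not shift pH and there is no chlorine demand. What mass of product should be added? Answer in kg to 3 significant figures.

2.59 kg

Volume: 598 m³ = 598,000 L.
[OCl⁻]/[HOCl] = 10^(pH − pKa) = 10^(7.87 − 7.55) = 2.089; fraction as HOCl = 1/(1 + 2.089) = 0.3237.
Free chlorine required for 1.5 ppm HOCl: 1.5 / 0.3237 = 4.634 ppm.
FC to add: 4.634 − 0.7 = 3.934 mg/L as Cl₂.
Cl₂ equivalent: 3.934 mg/L × 598,000 L = 2352 g.
Product at 90.8% available Cl: 2352 / 0.908 = 2591 g.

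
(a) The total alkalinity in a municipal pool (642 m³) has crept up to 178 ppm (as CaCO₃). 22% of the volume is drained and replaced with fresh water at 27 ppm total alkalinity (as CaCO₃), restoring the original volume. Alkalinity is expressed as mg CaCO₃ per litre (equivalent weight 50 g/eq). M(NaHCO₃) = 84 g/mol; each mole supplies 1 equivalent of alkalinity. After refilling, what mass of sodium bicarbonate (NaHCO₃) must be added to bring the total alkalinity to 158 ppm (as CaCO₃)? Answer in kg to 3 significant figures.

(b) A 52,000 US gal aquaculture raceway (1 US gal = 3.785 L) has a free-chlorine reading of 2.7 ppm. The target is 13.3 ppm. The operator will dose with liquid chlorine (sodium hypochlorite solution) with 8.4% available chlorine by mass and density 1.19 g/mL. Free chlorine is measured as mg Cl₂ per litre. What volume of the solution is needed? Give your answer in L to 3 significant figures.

(a) Volume: 642 m³ = 642,000 L.
(a) After draining 22% and refilling: 178 × 0.78 + 27 × 0.22 = 144.78 ppm.
(a) Deficit to target: 158 − 144.78 = 13.22 mg/L.
(a) As CaCO₃: 13.22 mg/L × 642,000 L = 8487 g; ÷ 50 g/eq ÷ 1 = 169.7 mol NaHCO₃.
(a) Mass: 169.7 × 84 = 14,260 g.

(b) Volume: 52,000 US gal × 3.785 L/gal = 196,820 L.
(b) Chlorine deficit: 13.3 − 2.7 = 10.6 ppm = 10.6 mg/L as Cl₂.
(b) Cl₂ equivalent needed: 10.6 mg/L × 196,820 L = 2,086,000 mg = 2086 g.
(b) Product at 8.4% available chlorine: 2086 / 0.084 = 24,840 g.
(b) Volume at density 1.19 g/mL: 24,840 g ÷ 1.19 g/mL = 20,870 mL.

(a) 14.3 kg; (b) 20.9 L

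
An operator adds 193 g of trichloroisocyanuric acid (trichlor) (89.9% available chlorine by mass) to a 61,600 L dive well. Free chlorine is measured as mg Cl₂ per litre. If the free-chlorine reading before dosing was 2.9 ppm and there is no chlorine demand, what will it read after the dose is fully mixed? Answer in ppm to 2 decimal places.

5.72 ppm

Available chlorine delivered: 193 g × 0.899 = 173.5 g as Cl₂.
Concentration rise: 173.5 g / 61,600 L = 2.817 mg/L = 2.82 ppm.
Final FC: 2.9 + 2.82 = 5.72 ppm.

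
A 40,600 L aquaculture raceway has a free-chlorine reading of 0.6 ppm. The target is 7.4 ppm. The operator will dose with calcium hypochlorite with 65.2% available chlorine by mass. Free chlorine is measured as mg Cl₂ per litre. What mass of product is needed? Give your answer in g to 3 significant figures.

Chlorine deficit: 7.4 − 0.6 = 6.8 ppm = 6.8 mg/L as Cl₂.
Cl₂ equivalent needed: 6.8 mg/L × 40,600 L = 276,100 mg = 276.1 g.
Product at 65.2% available chlorine: 276.1 / 0.652 = 423.4 g.

423 g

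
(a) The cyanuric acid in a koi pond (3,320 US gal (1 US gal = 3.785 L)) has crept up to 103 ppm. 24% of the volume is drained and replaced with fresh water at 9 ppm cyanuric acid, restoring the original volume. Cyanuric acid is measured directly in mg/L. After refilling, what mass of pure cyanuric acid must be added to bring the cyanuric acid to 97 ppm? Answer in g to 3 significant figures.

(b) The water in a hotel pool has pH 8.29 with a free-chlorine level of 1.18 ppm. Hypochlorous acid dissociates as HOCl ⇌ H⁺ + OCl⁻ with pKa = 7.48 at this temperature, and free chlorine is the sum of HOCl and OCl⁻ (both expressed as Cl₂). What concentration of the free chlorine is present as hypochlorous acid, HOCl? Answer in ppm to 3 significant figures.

(a) 208 g; (b) 0.158 ppm

(a) Volume: 3,320 US gal × 3.785 L/gal = 12,566 L.
(a) After draining 24% and refilling: 103 × 0.76 + 9 × 0.24 = 80.44 ppm.
(a) Deficit to target: 97 − 80.44 = 16.56 mg/L.
(a) Mass: 16.56 mg/L × 12,566 L = 208.1 g cyanuric acid.

(b) [OCl⁻]/[HOCl] = 10^(pH − pKa) = 10^(8.29 − 7.48) = 10^0.81 = 6.457.
(b) Fraction as HOCl = 1 / (1 + 6.457) = 0.1341.
(b) HOCl = 0.1341 × 1.18 ppm = 0.1583 ppm.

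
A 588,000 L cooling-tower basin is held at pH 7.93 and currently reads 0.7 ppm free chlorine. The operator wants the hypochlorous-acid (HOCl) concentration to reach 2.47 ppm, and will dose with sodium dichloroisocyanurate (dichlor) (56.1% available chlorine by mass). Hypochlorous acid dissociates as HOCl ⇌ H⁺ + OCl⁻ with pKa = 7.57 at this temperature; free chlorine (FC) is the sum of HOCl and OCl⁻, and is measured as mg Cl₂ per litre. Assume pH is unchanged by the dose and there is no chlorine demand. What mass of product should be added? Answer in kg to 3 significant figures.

7.79 kg

[OCl⁻]/[HOCl] = 10^(pH − pKa) = 10^(7.93 − 7.57) = 2.291; fraction as HOCl = 1/(1 + 2.291) = 0.3039.
Free chlorine required for 2.47 ppm HOCl: 2.47 / 0.3039 = 8.128 ppm.
FC to add: 8.128 − 0.7 = 7.428 mg/L as Cl₂.
Cl₂ equivalent: 7.428 mg/L × 588,000 L = 4368 g.
Product at 56.1% available Cl: 4368 / 0.561 = 7786 g.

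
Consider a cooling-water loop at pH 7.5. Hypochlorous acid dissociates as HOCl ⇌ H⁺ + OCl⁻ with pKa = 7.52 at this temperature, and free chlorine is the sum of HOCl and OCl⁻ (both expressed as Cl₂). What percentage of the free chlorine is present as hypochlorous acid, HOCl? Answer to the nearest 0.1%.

51.2%

[OCl⁻]/[HOCl] = 10^(pH − pKa) = 10^(7.5 − 7.52) = 10^-0.02 = 0.955.
Fraction as HOCl = 1 / (1 + 0.955) = 0.5115.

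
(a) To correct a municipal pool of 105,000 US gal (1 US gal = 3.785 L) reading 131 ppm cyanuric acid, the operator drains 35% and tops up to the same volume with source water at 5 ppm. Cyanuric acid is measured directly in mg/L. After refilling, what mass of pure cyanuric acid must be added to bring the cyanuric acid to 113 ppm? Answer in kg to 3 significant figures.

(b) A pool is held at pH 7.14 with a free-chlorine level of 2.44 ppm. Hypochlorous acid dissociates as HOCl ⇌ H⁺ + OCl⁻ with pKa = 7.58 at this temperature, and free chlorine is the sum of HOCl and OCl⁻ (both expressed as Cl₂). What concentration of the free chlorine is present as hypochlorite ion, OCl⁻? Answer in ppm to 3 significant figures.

(a) Volume: 105,000 US gal × 3.785 L/gal = 397,425 L.
(a) After draining 35% and refilling: 131 × 0.65 + 5 × 0.35 = 86.9 ppm.
(a) Deficit to target: 113 − 86.9 = 26.1 mg/L.
(a) Mass: 26.1 mg/L × 397,425 L = 10,370 g cyanuric acid.

(b) [OCl⁻]/[HOCl] = 10^(pH − pKa) = 10^(7.14 − 7.58) = 10^-0.44 = 0.3631.
(b) Fraction as HOCl = 1 / (1 + 0.3631) = 0.7336.
(b) OCl⁻ = (1 − 0.7336) × 2.44 ppm = 0.6499 ppm.

(a) 10.4 kg; (b) 0.650 ppm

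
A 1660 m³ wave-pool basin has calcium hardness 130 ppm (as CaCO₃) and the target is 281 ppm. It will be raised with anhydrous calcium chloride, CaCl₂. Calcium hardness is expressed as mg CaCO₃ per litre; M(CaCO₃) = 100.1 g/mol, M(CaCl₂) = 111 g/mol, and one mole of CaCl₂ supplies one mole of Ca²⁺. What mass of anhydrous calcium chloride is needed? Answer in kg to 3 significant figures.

Volume: 1660 m³ = 1,660,000 L.
Hardness to add: (281 − 130) = 151 mg/L as CaCO₃ × 1,660,000 L = 250,700 g as CaCO₃.
Moles of Ca²⁺ (1 mol Ca²⁺ ≡ 1 mol CaCO₃): 250,700 / 100.1 g/mol = 2504 mol.
Mass of CaCl₂: 2504 × 111 = 278,000 g.

278 kg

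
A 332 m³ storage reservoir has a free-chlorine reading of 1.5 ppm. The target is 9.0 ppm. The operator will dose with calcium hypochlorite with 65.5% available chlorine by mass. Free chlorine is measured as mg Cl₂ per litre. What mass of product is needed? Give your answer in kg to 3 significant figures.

3.80 kg

Volume: 332 m³ = 332,000 L.
Chlorine deficit: 9.0 − 1.5 = 7.5 ppm = 7.5 mg/L as Cl₂.
Cl₂ equivalent needed: 7.5 mg/L × 332,000 L = 2,490,000 mg = 2490 g.
Product at 65.5% available chlorine: 2490 / 0.655 = 3802 g.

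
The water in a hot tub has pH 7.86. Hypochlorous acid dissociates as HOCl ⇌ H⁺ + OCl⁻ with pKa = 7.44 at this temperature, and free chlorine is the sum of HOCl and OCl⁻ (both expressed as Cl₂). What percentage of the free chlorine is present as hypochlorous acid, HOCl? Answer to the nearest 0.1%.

[OCl⁻]/[HOCl] = 10^(pH − pKa) = 10^(7.86 − 7.44) = 10^0.42 = 2.63.
Fraction as HOCl = 1 / (1 + 2.63) = 0.2755.

27.5%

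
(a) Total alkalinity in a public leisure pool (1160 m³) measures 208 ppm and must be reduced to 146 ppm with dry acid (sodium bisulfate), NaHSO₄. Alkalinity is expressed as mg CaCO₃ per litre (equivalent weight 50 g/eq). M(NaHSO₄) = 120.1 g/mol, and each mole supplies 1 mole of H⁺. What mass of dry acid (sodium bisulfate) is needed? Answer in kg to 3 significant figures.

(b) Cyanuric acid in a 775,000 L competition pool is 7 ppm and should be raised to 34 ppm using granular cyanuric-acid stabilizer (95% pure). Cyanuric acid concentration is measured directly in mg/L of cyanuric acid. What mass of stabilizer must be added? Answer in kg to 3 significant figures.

(a) 173 kg; (b) 22.0 kg

(a) Volume: 1160 m³ = 1,160,000 L.
(a) Alkalinity to neutralize: (208 − 146) = 62 mg/L as CaCO₃ × 1,160,000 L = 71,920 g as CaCO₃.
(a) Equivalents of H⁺ required: 71,920 ÷ 50 g/eq = 1438 eq = 1438 mol NaHSO₄.
(a) Mass of NaHSO₄: 1438 × 120.1 = 172,800 g.

(b) CYA to add: (34 − 7) = 27 mg/L × 775,000 L = 20,920 g cyanuric acid.
(b) At 95% purity: 20,920 / 0.95 = 22,030 g product.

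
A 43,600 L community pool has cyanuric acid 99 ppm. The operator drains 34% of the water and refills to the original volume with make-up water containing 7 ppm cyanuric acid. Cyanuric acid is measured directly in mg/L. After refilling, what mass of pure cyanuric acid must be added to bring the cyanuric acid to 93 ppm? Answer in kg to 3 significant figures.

1.10 kg

After draining 34% and refilling: 99 × 0.66 + 7 × 0.34 = 67.72 ppm.
Deficit to target: 93 − 67.72 = 25.28 mg/L.
Mass: 25.28 mg/L × 43,600 L = 1102 g cyanuric acid.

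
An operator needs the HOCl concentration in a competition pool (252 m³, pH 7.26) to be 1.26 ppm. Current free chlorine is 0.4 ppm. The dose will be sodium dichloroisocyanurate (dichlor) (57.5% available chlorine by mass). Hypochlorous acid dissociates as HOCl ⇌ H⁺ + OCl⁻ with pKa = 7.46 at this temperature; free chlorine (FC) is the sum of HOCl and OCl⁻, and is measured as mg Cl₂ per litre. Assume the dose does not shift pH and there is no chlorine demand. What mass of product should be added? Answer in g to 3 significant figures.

Volume: 252 m³ = 252,000 L.
[OCl⁻]/[HOCl] = 10^(pH − pKa) = 10^(7.26 − 7.46) = 0.631; fraction as HOCl = 1/(1 + 0.631) = 0.6131.
Free chlorine required for 1.26 ppm HOCl: 1.26 / 0.6131 = 2.055 ppm.
FC to add: 2.055 − 0.4 = 1.655 mg/L as Cl₂.
Cl₂ equivalent: 1.655 mg/L × 252,000 L = 417.1 g.
Product at 57.5% available Cl: 417.1 / 0.575 = 725.3 g.

725 g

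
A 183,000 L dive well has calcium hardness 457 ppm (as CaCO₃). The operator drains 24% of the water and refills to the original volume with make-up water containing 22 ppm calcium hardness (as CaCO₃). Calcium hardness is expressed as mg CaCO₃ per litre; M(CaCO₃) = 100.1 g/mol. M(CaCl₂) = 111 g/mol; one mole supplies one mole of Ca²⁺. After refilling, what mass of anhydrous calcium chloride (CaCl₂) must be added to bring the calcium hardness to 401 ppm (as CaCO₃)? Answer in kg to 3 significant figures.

9.82 kg

After draining 24% and refilling: 457 × 0.76 + 22 × 0.24 = 352.6 ppm.
Deficit to target: 401 − 352.6 = 48.4 mg/L.
As CaCO₃: 48.4 mg/L × 183,000 L = 8857 g; ÷ 100.1 = 88.48 mol Ca²⁺.
Mass: 88.48 × 111 = 9822 g.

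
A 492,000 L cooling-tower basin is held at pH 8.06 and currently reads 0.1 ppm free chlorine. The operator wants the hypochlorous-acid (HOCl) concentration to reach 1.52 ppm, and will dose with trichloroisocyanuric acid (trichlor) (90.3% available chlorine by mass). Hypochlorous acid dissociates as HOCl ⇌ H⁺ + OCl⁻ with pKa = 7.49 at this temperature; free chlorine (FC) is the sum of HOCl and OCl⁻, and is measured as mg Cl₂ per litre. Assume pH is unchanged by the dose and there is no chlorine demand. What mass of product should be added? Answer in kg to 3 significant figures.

[OCl⁻]/[HOCl] = 10^(pH − pKa) = 10^(8.06 − 7.49) = 3.715; fraction as HOCl = 1/(1 + 3.715) = 0.2121.
Free chlorine required for 1.52 ppm HOCl: 1.52 / 0.2121 = 7.167 ppm.
FC to add: 7.167 − 0.1 = 7.067 mg/L as Cl₂.
Cl₂ equivalent: 7.067 mg/L × 492,000 L = 3477 g.
Product at 90.3% available Cl: 3477 / 0.903 = 3851 g.

3.85 kg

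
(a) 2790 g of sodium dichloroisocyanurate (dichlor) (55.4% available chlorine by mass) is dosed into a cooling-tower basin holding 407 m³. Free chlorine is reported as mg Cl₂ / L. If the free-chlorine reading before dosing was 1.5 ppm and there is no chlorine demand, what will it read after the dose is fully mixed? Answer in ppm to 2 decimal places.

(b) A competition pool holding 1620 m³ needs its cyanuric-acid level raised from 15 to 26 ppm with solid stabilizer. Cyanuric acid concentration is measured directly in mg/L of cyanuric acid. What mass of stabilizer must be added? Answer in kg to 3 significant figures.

(a) Volume: 407 m³ = 407,000 L.
(a) Available chlorine delivered: 2790 g × 0.554 = 1546 g as Cl₂.
(a) Concentration rise: 1546 g / 407,000 L = 3.798 mg/L = 3.80 ppm.
(a) Final FC: 1.5 + 3.80 = 5.30 ppm.

(b) Volume: 1620 m³ = 1,620,000 L.
(b) CYA to add: (26 − 15) = 11 mg/L × 1,620,000 L = 17,820 g cyanuric acid.

(a) 5.30 ppm; (b) 17.8 kg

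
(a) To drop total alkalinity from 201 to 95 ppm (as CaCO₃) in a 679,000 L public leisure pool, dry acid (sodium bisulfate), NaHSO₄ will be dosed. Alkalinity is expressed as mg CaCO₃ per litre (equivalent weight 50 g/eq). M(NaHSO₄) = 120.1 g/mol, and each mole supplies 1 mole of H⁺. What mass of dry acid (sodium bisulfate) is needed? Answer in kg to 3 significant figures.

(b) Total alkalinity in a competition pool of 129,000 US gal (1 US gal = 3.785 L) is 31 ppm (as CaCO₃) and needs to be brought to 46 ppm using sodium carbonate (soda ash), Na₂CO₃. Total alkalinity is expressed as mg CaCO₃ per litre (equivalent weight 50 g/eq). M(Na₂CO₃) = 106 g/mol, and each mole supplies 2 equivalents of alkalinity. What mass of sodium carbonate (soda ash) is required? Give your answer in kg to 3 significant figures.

(a) Alkalinity to neutralize: (201 − 95) = 106 mg/L as CaCO₃ × 679,000 L = 71,970 g as CaCO₃.
(a) Equivalents of H⁺ required: 71,970 ÷ 50 g/eq = 1439 eq = 1439 mol NaHSO₄.
(a) Mass of NaHSO₄: 1439 × 120.1 = 172,900 g.

(b) Volume: 129,000 US gal × 3.785 L/gal = 488,265 L.
(b) Alkalinity to add: (46 − 31) = 15 mg/L as CaCO₃ × 488,265 L = 7324 g as CaCO₃.
(b) Equivalents: 7324 g ÷ 50 g/eq = 146.5 eq.
(b) Each mole of Na₂CO₃ supplies 2 eq, so 146.5 / 2 = 73.24 mol.
(b) Mass: 73.24 mol × 106 g/mol = 7763 g.

(a) 173 kg; (b) 7.76 kg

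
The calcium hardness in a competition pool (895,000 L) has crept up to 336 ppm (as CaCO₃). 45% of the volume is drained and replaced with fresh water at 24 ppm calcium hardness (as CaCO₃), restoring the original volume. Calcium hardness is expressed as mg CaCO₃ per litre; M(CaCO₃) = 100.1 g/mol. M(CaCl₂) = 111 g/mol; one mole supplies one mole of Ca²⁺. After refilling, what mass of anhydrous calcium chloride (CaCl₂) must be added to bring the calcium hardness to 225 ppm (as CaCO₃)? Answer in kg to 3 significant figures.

29.2 kg

After draining 45% and refilling: 336 × 0.55 + 24 × 0.45 = 195.6 ppm.
Deficit to target: 225 − 195.6 = 29.4 mg/L.
As CaCO₃: 29.4 mg/L × 895,000 L = 26,310 g; ÷ 100.1 = 262.9 mol Ca²⁺.
Mass: 262.9 × 111 = 29,180 g.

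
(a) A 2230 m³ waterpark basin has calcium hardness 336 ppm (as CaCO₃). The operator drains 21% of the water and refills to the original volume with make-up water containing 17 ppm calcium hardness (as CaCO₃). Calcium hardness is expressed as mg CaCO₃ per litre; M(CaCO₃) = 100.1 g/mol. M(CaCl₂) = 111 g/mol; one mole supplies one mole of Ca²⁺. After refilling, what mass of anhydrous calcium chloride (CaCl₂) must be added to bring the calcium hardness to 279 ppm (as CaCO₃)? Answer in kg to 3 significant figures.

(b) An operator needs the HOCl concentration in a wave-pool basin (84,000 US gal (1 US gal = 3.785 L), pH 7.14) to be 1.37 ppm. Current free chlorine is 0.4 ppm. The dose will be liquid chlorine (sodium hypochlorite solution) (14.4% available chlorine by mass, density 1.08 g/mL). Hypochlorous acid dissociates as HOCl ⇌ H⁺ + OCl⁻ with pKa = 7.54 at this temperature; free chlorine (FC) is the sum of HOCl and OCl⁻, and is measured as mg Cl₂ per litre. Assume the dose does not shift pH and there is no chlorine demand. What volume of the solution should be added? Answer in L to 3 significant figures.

(a) 24.7 kg; (b) 3.10 L

(a) Volume: 2230 m³ = 2,230,000 L.
(a) After draining 21% and refilling: 336 × 0.79 + 17 × 0.21 = 269.01 ppm.
(a) Deficit to target: 279 − 269.01 = 9.99 mg/L.
(a) As CaCO₃: 9.99 mg/L × 2,230,000 L = 22,280 g; ÷ 100.1 = 222.6 mol Ca²⁺.
(a) Mass: 222.6 × 111 = 24,700 g.

(b) Volume: 84,000 US gal × 3.785 L/gal = 317,940 L.
(b) [OCl⁻]/[HOCl] = 10^(pH − pKa) = 10^(7.14 − 7.54) = 0.3981; fraction as HOCl = 1/(1 + 0.3981) = 0.7153.
(b) Free chlorine required for 1.37 ppm HOCl: 1.37 / 0.7153 = 1.915 ppm.
(b) FC to add: 1.915 − 0.4 = 1.515 mg/L as Cl₂.
(b) Cl₂ equivalent: 1.515 mg/L × 317,940 L = 481.8 g.
(b) Product at 14.4% available Cl: 481.8 / 0.144 = 3346 g.
(b) Volume: 3346 g ÷ 1.08 g/mL = 3098 mL.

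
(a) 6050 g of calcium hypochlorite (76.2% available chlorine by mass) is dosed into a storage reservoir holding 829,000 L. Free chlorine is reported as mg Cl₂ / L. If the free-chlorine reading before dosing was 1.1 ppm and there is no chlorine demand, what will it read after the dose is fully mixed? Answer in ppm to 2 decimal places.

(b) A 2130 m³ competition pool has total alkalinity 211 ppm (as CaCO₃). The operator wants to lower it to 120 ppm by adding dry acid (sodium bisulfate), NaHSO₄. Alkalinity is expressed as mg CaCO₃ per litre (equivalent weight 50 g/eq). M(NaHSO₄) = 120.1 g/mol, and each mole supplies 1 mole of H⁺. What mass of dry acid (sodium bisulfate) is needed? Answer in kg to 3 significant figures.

(a) 6.66 ppm; (b) 466 kg

(a) Available chlorine delivered: 6050 g × 0.762 = 4610 g as Cl₂.
(a) Concentration rise: 4610 g / 829,000 L = 5.561 mg/L = 5.56 ppm.
(a) Final FC: 1.1 + 5.56 = 6.66 ppm.

(b) Volume: 2130 m³ = 2,130,000 L.
(b) Alkalinity to neutralize: (211 − 120) = 91 mg/L as CaCO₃ × 2,130,000 L = 193,800 g as CaCO₃.
(b) Equivalents of H⁺ required: 193,800 ÷ 50 g/eq = 3877 eq = 3877 mol NaHSO₄.
(b) Mass of NaHSO₄: 3877 × 120.1 = 465,600 g.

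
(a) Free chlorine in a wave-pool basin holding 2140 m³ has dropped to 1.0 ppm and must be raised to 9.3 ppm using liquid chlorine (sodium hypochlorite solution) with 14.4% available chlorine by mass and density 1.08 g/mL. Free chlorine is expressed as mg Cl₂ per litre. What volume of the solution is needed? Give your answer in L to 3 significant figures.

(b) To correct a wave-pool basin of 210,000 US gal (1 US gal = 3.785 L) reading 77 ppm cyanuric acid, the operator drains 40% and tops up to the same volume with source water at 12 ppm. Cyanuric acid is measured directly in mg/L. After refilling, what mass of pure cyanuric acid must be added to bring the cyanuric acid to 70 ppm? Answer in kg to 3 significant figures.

(a) 114 L; (b) 15.1 kg

(a) Volume: 2140 m³ = 2,140,000 L.
(a) Chlorine deficit: 9.3 − 1.0 = 8.3 ppm = 8.3 mg/L as Cl₂.
(a) Cl₂ equivalent needed: 8.3 mg/L × 2,140,000 L = 17,760,000 mg = 17,760 g.
(a) Product at 14.4% available chlorine: 17,760 / 0.144 = 123,300 g.
(a) Volume at density 1.08 g/mL: 123,300 g ÷ 1.08 g/mL = 114,200 mL.

(b) Volume: 210,000 US gal × 3.785 L/gal = 794,850 L.
(b) After draining 40% and refilling: 77 × 0.60 + 12 × 0.40 = 51 ppm.
(b) Deficit to target: 70 − 51 = 19 mg/L.
(b) Mass: 19 mg/L × 794,850 L = 15,100 g cyanuric acid.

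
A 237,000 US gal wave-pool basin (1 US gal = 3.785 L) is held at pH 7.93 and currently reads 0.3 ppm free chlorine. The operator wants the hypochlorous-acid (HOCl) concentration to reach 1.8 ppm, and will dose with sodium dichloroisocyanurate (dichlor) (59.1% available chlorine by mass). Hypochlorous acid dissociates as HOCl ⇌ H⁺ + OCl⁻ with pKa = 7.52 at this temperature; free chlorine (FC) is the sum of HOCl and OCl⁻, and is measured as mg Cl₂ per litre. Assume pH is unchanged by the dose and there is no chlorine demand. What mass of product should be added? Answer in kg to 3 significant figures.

9.30 kg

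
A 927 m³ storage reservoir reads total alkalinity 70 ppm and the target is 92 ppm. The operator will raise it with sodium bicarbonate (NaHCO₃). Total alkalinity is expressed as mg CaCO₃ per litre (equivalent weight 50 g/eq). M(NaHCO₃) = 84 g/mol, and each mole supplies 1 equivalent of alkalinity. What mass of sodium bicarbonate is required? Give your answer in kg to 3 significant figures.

Volume: 927 m³ = 927,000 L.
Alkalinity to add: (92 − 70) = 22 mg/L as CaCO₃ × 927,000 L = 20,390 g as CaCO₃.
Equivalents: 20,390 g ÷ 50 g/eq = 407.9 eq.
NaHCO₃ supplies 1 eq per mole → 407.9 mol.
Mass: 407.9 mol × 84 g/mol = 34,260 g.

34.3 kg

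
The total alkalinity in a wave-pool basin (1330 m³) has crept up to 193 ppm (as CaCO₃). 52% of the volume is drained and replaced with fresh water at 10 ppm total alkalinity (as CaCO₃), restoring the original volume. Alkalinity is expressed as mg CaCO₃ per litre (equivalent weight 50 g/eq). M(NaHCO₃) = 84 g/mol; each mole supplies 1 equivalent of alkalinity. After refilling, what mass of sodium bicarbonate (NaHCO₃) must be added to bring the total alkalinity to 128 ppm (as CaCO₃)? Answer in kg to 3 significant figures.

Volume: 1330 m³ = 1,330,000 L.
After draining 52% and refilling: 193 × 0.48 + 10 × 0.52 = 97.84 ppm.
Deficit to target: 128 − 97.84 = 30.16 mg/L.
As CaCO₃: 30.16 mg/L × 1,330,000 L = 40,110 g; ÷ 50 g/eq ÷ 1 = 802.3 mol NaHCO₃.
Mass: 802.3 × 84 = 67,390 g.

67.4 kg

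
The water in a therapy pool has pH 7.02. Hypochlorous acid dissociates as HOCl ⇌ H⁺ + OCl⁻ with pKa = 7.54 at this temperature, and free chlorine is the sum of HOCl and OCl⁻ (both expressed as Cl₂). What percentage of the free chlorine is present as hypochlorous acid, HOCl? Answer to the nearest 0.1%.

76.8%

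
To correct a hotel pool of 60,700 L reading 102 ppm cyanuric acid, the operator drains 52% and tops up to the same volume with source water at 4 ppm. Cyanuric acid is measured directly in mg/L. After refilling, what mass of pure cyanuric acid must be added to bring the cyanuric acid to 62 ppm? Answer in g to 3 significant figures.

After draining 52% and refilling: 102 × 0.48 + 4 × 0.52 = 51.04 ppm.
Deficit to target: 62 − 51.04 = 10.96 mg/L.
Mass: 10.96 mg/L × 60,700 L = 665.3 g cyanuric acid.

665 g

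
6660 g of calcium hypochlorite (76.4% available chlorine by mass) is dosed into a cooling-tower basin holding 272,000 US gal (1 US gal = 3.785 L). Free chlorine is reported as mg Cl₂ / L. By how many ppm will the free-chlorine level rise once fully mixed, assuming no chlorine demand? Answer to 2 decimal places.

4.94 ppm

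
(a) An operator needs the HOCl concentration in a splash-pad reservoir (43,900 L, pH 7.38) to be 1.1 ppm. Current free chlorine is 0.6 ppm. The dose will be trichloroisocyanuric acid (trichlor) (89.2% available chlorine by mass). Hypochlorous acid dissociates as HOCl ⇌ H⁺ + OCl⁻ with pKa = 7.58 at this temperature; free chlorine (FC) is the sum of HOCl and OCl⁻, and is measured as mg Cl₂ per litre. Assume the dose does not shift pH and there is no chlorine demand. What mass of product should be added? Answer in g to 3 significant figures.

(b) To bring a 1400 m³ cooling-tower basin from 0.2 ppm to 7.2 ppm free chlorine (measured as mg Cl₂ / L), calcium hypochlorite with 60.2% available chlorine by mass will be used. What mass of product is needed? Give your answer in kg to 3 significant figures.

(a) 58.8 g; (b) 16.3 kg

(a) [OCl⁻]/[HOCl] = 10^(pH − pKa) = 10^(7.38 − 7.58) = 0.631; fraction as HOCl = 1/(1 + 0.631) = 0.6131.
(a) Free chlorine required for 1.1 ppm HOCl: 1.1 / 0.6131 = 1.794 ppm.
(a) FC to add: 1.794 − 0.6 = 1.194 mg/L as Cl₂.
(a) Cl₂ equivalent: 1.194 mg/L × 43,900 L = 52.42 g.
(a) Product at 89.2% available Cl: 52.42 / 0.892 = 58.77 g.

(b) Volume: 1400 m³ = 1,400,000 L.
(b) Chlorine deficit: 7.2 − 0.2 = 7 ppm = 7 mg/L as Cl₂.
(b) Cl₂ equivalent needed: 7 mg/L × 1,400,000 L = 9,800,000 mg = 9800 g.
(b) Product at 60.2% available chlorine: 9800 / 0.602 = 16,280 g.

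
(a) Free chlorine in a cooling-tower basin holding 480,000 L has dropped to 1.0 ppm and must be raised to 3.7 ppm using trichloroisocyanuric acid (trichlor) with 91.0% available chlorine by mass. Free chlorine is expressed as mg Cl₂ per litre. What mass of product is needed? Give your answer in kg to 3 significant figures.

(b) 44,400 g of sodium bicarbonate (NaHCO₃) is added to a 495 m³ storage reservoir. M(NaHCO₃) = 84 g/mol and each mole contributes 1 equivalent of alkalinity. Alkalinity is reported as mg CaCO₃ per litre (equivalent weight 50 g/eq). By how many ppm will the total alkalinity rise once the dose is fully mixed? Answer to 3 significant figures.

(a) Chlorine deficit: 3.7 − 1.0 = 2.7 ppm = 2.7 mg/L as Cl₂.
(a) Cl₂ equivalent needed: 2.7 mg/L × 480,000 L = 1,296,000 mg = 1296 g.
(a) Product at 91.0% available chlorine: 1296 / 0.91 = 1424 g.

(b) Volume: 495 m³ = 495,000 L.
(b) Moles of NaHCO₃: 44,400 g ÷ 84 g/mol = 528.6 mol → 528.6 eq of alkalinity.
(b) As CaCO₃: 528.6 eq × 50 g/eq = 26,430 g.
(b) Rise: 26,430 g / 495,000 L × 1000 = 53.39 mg/L.

(a) 1.42 kg; (b) 53.4 ppm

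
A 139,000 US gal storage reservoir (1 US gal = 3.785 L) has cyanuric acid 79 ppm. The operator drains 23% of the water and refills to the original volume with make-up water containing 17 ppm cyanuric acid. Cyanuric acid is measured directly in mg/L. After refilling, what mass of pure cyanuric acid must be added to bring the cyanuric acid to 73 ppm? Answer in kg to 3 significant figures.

Volume: 139,000 US gal × 3.785 L/gal = 526,115 L.
After draining 23% and refilling: 79 × 0.77 + 17 × 0.23 = 64.74 ppm.
Deficit to target: 73 − 64.74 = 8.26 mg/L.
Mass: 8.26 mg/L × 526,115 L = 4346 g cyanuric acid.

4.35 kg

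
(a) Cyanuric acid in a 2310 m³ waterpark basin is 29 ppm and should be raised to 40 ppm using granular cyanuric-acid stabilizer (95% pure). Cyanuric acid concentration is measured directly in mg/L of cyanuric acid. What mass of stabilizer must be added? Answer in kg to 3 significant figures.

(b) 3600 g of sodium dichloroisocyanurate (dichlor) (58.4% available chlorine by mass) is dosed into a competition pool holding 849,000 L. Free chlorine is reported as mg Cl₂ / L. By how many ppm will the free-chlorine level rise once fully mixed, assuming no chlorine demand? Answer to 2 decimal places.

(a) 26.7 kg; (b) 2.48 ppm

(a) Volume: 2310 m³ = 2,310,000 L.
(a) CYA to add: (40 − 29) = 11 mg/L × 2,310,000 L = 25,410 g cyanuric acid.
(a) At 95% purity: 25,410 / 0.95 = 26,750 g product.

(b) Available chlorine delivered: 3600 g × 0.584 = 2102 g as Cl₂.
(b) Concentration rise: 2102 g / 849,000 L = 2.476 mg/L = 2.48 ppm.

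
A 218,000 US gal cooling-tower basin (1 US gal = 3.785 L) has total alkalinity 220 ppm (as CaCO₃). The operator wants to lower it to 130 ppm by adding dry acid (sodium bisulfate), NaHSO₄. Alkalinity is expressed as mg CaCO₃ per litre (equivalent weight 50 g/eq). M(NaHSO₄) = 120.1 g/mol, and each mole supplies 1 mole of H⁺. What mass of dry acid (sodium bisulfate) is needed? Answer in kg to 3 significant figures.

Volume: 218,000 US gal × 3.785 L/gal = 825,130 L.
Alkalinity to neutralize: (220 − 130) = 90 mg/L as CaCO₃ × 825,130 L = 74,260 g as CaCO₃.
Equivalents of H⁺ required: 74,260 ÷ 50 g/eq = 1485 eq = 1485 mol NaHSO₄.
Mass of NaHSO₄: 1485 × 120.1 = 178,400 g.

178 kg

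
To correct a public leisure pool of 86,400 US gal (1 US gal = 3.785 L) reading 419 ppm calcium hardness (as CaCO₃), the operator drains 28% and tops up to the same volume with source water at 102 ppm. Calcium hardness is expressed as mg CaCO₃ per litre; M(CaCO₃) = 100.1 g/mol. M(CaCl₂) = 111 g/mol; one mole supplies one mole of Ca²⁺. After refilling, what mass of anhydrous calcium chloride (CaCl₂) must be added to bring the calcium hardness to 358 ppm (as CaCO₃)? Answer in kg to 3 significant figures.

Volume: 86,400 US gal × 3.785 L/gal = 327,024 L.
After draining 28% and refilling: 419 × 0.72 + 102 × 0.28 = 330.24 ppm.
Deficit to target: 358 − 330.24 = 27.76 mg/L.
As CaCO₃: 27.76 mg/L × 327,024 L = 9078 g; ÷ 100.1 = 90.69 mol Ca²⁺.
Mass: 90.69 × 111 = 10,070 g.

10.1 kg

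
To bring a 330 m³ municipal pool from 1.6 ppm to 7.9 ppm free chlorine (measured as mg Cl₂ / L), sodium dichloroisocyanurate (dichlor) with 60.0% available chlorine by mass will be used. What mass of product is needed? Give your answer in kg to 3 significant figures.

3.46 kg

Volume: 330 m³ = 330,000 L.
Chlorine deficit: 7.9 − 1.6 = 6.3 ppm = 6.3 mg/L as Cl₂.
Cl₂ equivalent needed: 6.3 mg/L × 330,000 L = 2,079,000 mg = 2079 g.
Product at 60.0% available chlorine: 2079 / 0.6 = 3465 g.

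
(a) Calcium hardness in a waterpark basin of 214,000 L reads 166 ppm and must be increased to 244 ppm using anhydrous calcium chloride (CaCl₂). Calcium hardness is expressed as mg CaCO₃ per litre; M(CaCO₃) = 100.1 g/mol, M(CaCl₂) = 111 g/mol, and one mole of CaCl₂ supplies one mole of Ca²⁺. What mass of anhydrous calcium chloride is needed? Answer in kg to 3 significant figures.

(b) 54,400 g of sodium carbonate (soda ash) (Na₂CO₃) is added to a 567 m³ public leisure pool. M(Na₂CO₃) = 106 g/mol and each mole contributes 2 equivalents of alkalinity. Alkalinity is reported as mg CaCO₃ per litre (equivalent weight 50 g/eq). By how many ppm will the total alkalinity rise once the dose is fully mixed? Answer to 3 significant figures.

(a) Hardness to add: (244 − 166) = 78 mg/L as CaCO₃ × 214,000 L = 16,690 g as CaCO₃.
(a) Moles of Ca²⁺ (1 mol Ca²⁺ ≡ 1 mol CaCO₃): 16,690 / 100.1 g/mol = 166.8 mol.
(a) Mass of CaCl₂: 166.8 × 111 = 18,510 g.

(b) Volume: 567 m³ = 567,000 L.
(b) Moles of Na₂CO₃: 54,400 g ÷ 106 g/mol = 513.2 mol → 1026 eq of alkalinity.
(b) As CaCO₃: 1026 eq × 50 g/eq = 51,320 g.
(b) Rise: 51,320 g / 567,000 L × 1000 = 90.51 mg/L.

(a) 18.5 kg; (b) 90.5 ppm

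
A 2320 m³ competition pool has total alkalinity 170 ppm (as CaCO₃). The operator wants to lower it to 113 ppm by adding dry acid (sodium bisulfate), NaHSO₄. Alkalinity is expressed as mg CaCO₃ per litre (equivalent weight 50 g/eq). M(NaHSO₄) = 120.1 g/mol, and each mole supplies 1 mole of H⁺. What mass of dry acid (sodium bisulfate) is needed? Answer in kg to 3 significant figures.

Volume: 2320 m³ = 2,320,000 L.
Alkalinity to neutralize: (170 − 113) = 57 mg/L as CaCO₃ × 2,320,000 L = 132,200 g as CaCO₃.
Equivalents of H⁺ required: 132,200 ÷ 50 g/eq = 2645 eq = 2645 mol NaHSO₄.
Mass of NaHSO₄: 2645 × 120.1 = 317,600 g.

318 kg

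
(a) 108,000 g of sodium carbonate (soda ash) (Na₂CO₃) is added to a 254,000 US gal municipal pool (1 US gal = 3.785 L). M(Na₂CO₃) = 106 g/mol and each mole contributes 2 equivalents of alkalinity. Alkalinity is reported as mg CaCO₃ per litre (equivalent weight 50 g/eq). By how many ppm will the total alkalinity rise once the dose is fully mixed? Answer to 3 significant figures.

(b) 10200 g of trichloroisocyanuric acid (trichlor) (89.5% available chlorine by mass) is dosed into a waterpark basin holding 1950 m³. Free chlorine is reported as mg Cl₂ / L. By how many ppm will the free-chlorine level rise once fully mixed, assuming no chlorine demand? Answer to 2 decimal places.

(a) 106 ppm; (b) 4.68 ppm

(a) Volume: 254,000 US gal × 3.785 L/gal = 961,390 L.
(a) Moles of Na₂CO₃: 108,000 g ÷ 106 g/mol = 1019 mol → 2038 eq of alkalinity.
(a) As CaCO₃: 2038 eq × 50 g/eq = 101,900 g.
(a) Rise: 101,900 g / 961,390 L × 1000 = 106 mg/L.

(b) Volume: 1950 m³ = 1,950,000 L.
(b) Available chlorine delivered: 10,200 g × 0.895 = 9129 g as Cl₂.
(b) Concentration rise: 9129 g / 1,950,000 L = 4.682 mg/L = 4.68 ppm.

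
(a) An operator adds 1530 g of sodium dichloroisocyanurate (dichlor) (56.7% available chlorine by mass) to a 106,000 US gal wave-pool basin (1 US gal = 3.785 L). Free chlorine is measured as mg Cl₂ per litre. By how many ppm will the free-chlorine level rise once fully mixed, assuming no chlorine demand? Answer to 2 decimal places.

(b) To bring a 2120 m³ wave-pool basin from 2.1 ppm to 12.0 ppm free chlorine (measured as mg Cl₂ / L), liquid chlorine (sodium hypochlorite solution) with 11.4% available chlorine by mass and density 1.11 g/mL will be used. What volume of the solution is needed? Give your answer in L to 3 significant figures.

(a) 2.16 ppm; (b) 166 L

(a) Volume: 106,000 US gal × 3.785 L/gal = 401,210 L.
(a) Available chlorine delivered: 1530 g × 0.567 = 867.5 g as Cl₂.
(a) Concentration rise: 867.5 g / 401,210 L = 2.162 mg/L = 2.16 ppm.

(b) Volume: 2120 m³ = 2,120,000 L.
(b) Chlorine deficit: 12.0 − 2.1 = 9.9 ppm = 9.9 mg/L as Cl₂.
(b) Cl₂ equivalent needed: 9.9 mg/L × 2,120,000 L = 20,990,000 mg = 20,990 g.
(b) Product at 11.4% available chlorine: 20,990 / 0.114 = 184,100 g.
(b) Volume at density 1.11 g/mL: 184,100 g ÷ 1.11 g/mL = 165,900 mL.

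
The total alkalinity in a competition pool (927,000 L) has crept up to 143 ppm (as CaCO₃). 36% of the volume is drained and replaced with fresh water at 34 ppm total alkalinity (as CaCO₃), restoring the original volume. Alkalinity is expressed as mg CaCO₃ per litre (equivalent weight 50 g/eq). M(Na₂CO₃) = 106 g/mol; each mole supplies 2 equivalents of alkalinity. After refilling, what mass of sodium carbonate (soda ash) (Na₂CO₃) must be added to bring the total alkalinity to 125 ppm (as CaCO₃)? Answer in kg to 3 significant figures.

20.9 kg

After draining 36% and refilling: 143 × 0.64 + 34 × 0.36 = 103.76 ppm.
Deficit to target: 125 − 103.76 = 21.24 mg/L.
As CaCO₃: 21.24 mg/L × 927,000 L = 19,690 g; ÷ 50 g/eq ÷ 2 = 196.9 mol Na₂CO₃.
Mass: 196.9 × 106 = 20,870 g.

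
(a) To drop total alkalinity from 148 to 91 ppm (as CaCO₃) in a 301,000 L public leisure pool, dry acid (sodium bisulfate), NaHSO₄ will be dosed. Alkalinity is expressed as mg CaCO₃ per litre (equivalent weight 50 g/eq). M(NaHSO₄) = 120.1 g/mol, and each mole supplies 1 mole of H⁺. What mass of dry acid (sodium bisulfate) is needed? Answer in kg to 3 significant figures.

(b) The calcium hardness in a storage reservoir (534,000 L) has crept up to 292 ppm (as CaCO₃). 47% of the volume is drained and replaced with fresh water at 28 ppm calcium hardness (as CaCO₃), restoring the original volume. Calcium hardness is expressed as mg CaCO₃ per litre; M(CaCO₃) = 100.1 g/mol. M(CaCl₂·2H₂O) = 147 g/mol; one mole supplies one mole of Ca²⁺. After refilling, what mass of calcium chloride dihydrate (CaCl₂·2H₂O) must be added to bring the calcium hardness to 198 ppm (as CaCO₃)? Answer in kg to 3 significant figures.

(a) 41.2 kg; (b) 23.6 kg

(a) Alkalinity to neutralize: (148 − 91) = 57 mg/L as CaCO₃ × 301,000 L = 17,160 g as CaCO₃.
(a) Equivalents of H⁺ required: 17,160 ÷ 50 g/eq = 343.1 eq = 343.1 mol NaHSO₄.
(a) Mass of NaHSO₄: 343.1 × 120.1 = 41,210 g.

(b) After draining 47% and refilling: 292 × 0.53 + 28 × 0.47 = 167.92 ppm.
(b) Deficit to target: 198 − 167.92 = 30.08 mg/L.
(b) As CaCO₃: 30.08 mg/L × 534,000 L = 16,060 g; ÷ 100.1 = 160.5 mol Ca²⁺.
(b) Mass: 160.5 × 147 = 23,590 g.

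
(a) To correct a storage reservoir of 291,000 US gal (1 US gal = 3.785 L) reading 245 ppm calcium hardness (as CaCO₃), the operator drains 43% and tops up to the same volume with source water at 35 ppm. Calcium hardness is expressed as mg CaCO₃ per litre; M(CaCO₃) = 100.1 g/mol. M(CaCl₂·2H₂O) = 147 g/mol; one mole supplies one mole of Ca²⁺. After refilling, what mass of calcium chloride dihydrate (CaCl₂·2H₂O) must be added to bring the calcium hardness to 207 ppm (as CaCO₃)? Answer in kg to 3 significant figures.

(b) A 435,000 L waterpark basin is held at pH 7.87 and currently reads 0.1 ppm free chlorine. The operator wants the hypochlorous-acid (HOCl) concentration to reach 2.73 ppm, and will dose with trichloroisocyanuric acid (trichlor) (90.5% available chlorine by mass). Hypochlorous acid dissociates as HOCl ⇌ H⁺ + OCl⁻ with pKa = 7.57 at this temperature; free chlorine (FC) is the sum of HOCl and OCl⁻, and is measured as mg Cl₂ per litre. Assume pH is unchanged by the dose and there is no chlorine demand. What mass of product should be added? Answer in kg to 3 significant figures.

(a) Volume: 291,000 US gal × 3.785 L/gal = 1,101,435 L.
(a) After draining 43% and refilling: 245 × 0.57 + 35 × 0.43 = 154.7 ppm.
(a) Deficit to target: 207 − 154.7 = 52.3 mg/L.
(a) As CaCO₃: 52.3 mg/L × 1,101,435 L = 57,610 g; ÷ 100.1 = 575.5 mol Ca²⁺.
(a) Mass: 575.5 × 147 = 84,590 g.

(b) [OCl⁻]/[HOCl] = 10^(pH − pKa) = 10^(7.87 − 7.57) = 1.995; fraction as HOCl = 1/(1 + 1.995) = 0.3339.
(b) Free chlorine required for 2.73 ppm HOCl: 2.73 / 0.3339 = 8.177 ppm.
(b) FC to add: 8.177 − 0.1 = 8.077 mg/L as Cl₂.
(b) Cl₂ equivalent: 8.077 mg/L × 435,000 L = 3514 g.
(b) Product at 90.5% available Cl: 3514 / 0.905 = 3882 g.

(a) 84.6 kg; (b) 3.88 kg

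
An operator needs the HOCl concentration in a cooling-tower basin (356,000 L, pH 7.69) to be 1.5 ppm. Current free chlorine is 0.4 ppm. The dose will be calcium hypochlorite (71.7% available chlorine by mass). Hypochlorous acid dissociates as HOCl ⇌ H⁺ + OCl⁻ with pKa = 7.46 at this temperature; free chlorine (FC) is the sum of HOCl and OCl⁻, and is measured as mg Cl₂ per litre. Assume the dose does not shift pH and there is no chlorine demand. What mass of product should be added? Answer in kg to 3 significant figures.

1.81 kg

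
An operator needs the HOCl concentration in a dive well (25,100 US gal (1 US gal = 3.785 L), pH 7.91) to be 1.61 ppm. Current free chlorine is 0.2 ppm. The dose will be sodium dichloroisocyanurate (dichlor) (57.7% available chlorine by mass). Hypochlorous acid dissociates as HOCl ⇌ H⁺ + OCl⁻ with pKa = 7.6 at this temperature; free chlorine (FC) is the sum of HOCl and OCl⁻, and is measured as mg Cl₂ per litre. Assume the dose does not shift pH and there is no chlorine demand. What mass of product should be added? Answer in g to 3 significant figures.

Volume: 25,100 US gal × 3.785 L/gal = 95,004 L.
[OCl⁻]/[HOCl] = 10^(pH − pKa) = 10^(7.91 − 7.6) = 2.042; fraction as HOCl = 1/(1 + 2.042) = 0.3288.
Free chlorine required for 1.61 ppm HOCl: 1.61 / 0.3288 = 4.897 ppm.
FC to add: 4.897 − 0.2 = 4.697 mg/L as Cl₂.
Cl₂ equivalent: 4.697 mg/L × 95,004 L = 446.3 g.
Product at 57.7% available Cl: 446.3 / 0.577 = 773.4 g.

773 g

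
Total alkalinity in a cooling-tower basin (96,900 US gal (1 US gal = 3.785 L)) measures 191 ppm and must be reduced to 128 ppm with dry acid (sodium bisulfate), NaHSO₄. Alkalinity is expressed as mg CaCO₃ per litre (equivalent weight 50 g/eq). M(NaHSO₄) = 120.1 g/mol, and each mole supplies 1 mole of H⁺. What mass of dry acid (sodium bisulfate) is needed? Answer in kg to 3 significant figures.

Volume: 96,900 US gal × 3.785 L/gal = 366,766 L.
Alkalinity to neutralize: (191 − 128) = 63 mg/L as CaCO₃ × 366,766 L = 23,110 g as CaCO₃.
Equivalents of H⁺ required: 23,110 ÷ 50 g/eq = 462.1 eq = 462.1 mol NaHSO₄.
Mass of NaHSO₄: 462.1 × 120.1 = 55,500 g.

55.5 kg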